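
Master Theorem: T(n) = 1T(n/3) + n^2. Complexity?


a=1, b=3, c=2. log_3(1)=0 < c=2. Case 3: O(n^c) = O(n^2)
Complexity: O(n^2)


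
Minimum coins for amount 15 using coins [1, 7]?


dp[0]=0; dp[i]=1+min(dp[i-c] for c in coins)
...dp[10]=4, dp[11]=5, dp[12]=6, dp[13]=7, dp[14]=2, dp[15]=3
Minimum coins for 15 = 3


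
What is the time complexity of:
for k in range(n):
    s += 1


Per nesting level: O(n) = O(n)
Complexity: O(n)


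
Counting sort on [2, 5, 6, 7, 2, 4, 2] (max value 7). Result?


Count array: [0, 0, 3, 0, 1, 1, 1, 1]
Reconstruct: [2, 2, 2, 4, 5, 6, 7]


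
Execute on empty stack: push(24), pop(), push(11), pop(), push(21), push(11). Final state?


push(24) -> [24]
pop() returns 24 -> []
push(11) -> [11]
pop() returns 11 -> []
push(21) -> [21]
push(11) -> [21, 11]
Final stack (bottom to top): [21, 11]


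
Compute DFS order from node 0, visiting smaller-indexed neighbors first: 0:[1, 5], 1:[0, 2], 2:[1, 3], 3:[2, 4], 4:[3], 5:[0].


DFS stack-based: start with [0]
Visit order: [0, 1, 2, 3, 4, 5]


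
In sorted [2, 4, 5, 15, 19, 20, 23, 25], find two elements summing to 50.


Two pointers: lo=0, hi=7
No pair sums to 50


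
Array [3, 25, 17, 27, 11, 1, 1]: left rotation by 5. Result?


Left rotate by 5: [1, 1, 3, 25, 17, 27, 11]


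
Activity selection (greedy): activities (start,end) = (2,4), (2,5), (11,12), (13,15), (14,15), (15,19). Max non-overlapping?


Greedy: pick earliest-ending, then skip overlaps.
Selected (4 activities): [(2, 4), (11, 12), (13, 15), (15, 19)]


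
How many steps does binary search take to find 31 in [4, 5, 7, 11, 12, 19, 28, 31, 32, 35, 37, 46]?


Search for 31:
[0,11] mid=5 arr[5]=19
[6,11] mid=8 arr[8]=32
[6,7] mid=6 arr[6]=28
[7,7] mid=7 arr[7]=31
Total: 4 comparisons


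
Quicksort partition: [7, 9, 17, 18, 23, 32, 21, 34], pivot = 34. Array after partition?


Elements <= 34 go left of pivot.
Result: [7, 9, 17, 18, 23, 32, 21, 34], pivot at index 7


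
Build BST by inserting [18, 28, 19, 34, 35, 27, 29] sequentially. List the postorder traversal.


Root = 18; build tree by BST insertion.
Postorder traversal: [27, 19, 29, 35, 34, 28, 18]


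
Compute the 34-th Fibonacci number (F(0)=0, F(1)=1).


F(n)=F(n-1)+F(n-2)
...F(32)=2178309, F(33)=3524578, F(34)=5702887


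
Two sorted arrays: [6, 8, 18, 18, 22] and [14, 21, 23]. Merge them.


Compare heads, take smaller each step.
Merged: [6, 8, 14, 18, 18, 21, 22, 23]


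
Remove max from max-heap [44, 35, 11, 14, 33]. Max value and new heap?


Max = 44
Replace root with last, heapify down
Resulting heap: [35, 33, 11, 14]


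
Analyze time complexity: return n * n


Analysis: constant-time operation, no loop
Complexity: O(1)


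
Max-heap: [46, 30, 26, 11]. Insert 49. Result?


Append 49: [46, 30, 26, 11, 49]
Bubble up: swap idx 4(49) with idx 1(30); swap idx 1(49) with idx 0(46)
Result: [49, 46, 26, 11, 30]


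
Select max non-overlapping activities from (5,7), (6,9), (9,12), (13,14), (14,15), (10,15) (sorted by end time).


Greedy: pick earliest-ending, then skip overlaps.
Selected (4 activities): [(5, 7), (9, 12), (13, 14), (14, 15)]


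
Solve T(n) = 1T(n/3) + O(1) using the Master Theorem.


a=1, b=3, c=0. log_3(1)=0 = c=0. Case 2: O(n^c log n) = O(log n)
Complexity: O(log n)


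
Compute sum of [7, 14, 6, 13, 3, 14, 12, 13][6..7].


Prefix sums: [0, 7, 21, 27, 40, 43, 57, 69, 82]
Sum[6..7] = prefix[8] - prefix[6] = 82 - 57 = 25


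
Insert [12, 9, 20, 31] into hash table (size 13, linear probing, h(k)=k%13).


Insertions: 12->slot 12; 9->slot 9; 20->slot 7; 31->slot 5
Table: [None, None, None, None, None, 31, None, 20, None, 9, None, None, 12]


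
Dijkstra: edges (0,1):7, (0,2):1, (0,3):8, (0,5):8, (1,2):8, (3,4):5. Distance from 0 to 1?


Dijkstra from 0:
Distances: {0: 0, 1: 7, 2: 1, 3: 8, 4: 13, 5: 8}
Shortest distance to 1 = 7, path = [0, 1]


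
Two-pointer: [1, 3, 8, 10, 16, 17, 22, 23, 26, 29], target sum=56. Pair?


Two pointers: lo=0, hi=9
No pair sums to 56


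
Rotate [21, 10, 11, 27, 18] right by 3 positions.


Right rotate by 3: [11, 27, 18, 21, 10]


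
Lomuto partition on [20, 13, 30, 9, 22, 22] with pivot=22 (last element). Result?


Elements <= 22 go left of pivot.
Result: [20, 13, 9, 22, 22, 30], pivot at index 4


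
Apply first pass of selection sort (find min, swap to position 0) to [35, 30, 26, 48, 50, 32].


After one pass: [26, 30, 35, 48, 50, 32]


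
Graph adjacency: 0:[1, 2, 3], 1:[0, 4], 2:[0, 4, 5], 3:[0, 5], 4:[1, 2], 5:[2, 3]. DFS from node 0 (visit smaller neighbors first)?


DFS stack-based: start with [0]
Visit order: [0, 1, 4, 2, 5, 3]


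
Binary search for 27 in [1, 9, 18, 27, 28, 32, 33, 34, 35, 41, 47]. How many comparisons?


Search for 27:
[0,10] mid=5 arr[5]=32
[0,4] mid=2 arr[2]=18
[3,4] mid=3 arr[3]=27
Total: 3 comparisons


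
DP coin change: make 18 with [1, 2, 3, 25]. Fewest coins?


dp[0]=0; dp[i]=1+min(dp[i-c] for c in coins)
...dp[13]=5, dp[14]=5, dp[15]=5, dp[16]=6, dp[17]=6, dp[18]=6
Minimum coins for 18 = 6


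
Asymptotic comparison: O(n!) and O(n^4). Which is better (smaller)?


quartic grows slower than factorial
O(n^4) is asymptotically smaller; O(n!) grows faster


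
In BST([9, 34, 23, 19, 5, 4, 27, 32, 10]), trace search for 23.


BST root = 9
Search for 23: compare at each node
Path: [9, 34, 23]


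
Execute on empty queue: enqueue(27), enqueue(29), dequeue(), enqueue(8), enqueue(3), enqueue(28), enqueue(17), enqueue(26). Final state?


enqueue(27) -> [27]
enqueue(29) -> [27, 29]
dequeue() returns 27 -> [29]
enqueue(8) -> [29, 8]
enqueue(3) -> [29, 8, 3]
enqueue(28) -> [29, 8, 3, 28]
enqueue(17) -> [29, 8, 3, 28, 17]
enqueue(26) -> [29, 8, 3, 28, 17, 26]
Final queue (front to back): [29, 8, 3, 28, 17, 26]


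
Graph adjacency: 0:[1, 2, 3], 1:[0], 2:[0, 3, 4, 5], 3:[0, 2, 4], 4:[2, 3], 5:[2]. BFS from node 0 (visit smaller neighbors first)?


BFS queue: start with [0]
Visit order: [0, 1, 2, 3, 4, 5]


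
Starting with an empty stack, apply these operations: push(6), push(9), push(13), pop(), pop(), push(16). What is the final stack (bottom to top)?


push(6) -> [6]
push(9) -> [6, 9]
push(13) -> [6, 9, 13]
pop() returns 13 -> [6, 9]
pop() returns 9 -> [6]
push(16) -> [6, 16]
Final stack (bottom to top): [6, 16]


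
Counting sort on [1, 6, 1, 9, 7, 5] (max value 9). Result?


Count array: [0, 2, 0, 0, 0, 1, 1, 1, 0, 1]
Reconstruct: [1, 1, 5, 6, 7, 9]


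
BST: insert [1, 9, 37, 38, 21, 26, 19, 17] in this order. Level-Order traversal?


Root = 1; build tree by BST insertion.
Level-Order traversal: [1, 9, 37, 21, 38, 19, 26, 17]


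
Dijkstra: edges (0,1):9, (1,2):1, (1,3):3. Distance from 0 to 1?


Dijkstra from 0:
Distances: {0: 0, 1: 9, 2: 10, 3: 12}
Shortest distance to 1 = 9, path = [0, 1]


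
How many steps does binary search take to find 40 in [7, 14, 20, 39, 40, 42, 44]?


Search for 40:
[0,6] mid=3 arr[3]=39
[4,6] mid=5 arr[5]=42
[4,4] mid=4 arr[4]=40
Total: 3 comparisons


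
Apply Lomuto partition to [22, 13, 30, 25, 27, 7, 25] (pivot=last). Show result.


Elements <= 25 go left of pivot.
Result: [22, 13, 25, 7, 25, 30, 27], pivot at index 4


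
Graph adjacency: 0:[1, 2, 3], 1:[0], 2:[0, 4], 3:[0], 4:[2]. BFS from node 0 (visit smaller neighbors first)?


BFS queue: start with [0]
Visit order: [0, 1, 2, 3, 4]


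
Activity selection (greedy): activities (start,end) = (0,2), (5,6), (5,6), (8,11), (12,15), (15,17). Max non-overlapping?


Greedy: pick earliest-ending, then skip overlaps.
Selected (5 activities): [(0, 2), (5, 6), (8, 11), (12, 15), (15, 17)]


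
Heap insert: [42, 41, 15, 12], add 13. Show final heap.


Append 13: [42, 41, 15, 12, 13]
Bubble up: no swaps needed
Result: [42, 41, 15, 12, 13]


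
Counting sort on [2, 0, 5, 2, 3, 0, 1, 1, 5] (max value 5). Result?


Count array: [2, 2, 2, 1, 0, 2]
Reconstruct: [0, 0, 1, 1, 2, 2, 3, 5, 5]


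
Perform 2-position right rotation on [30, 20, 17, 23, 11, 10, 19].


Right rotate by 2: [10, 19, 30, 20, 17, 23, 11]


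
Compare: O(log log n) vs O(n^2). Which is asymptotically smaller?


double-logarithmic grows slower than quadratic
O(log log n) is asymptotically smaller; O(n^2) grows faster


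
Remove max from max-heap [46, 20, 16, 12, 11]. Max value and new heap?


Max = 46
Replace root with last, heapify down
Resulting heap: [20, 12, 16, 11]


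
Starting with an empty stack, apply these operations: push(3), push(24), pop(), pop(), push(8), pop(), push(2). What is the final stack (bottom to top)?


push(3) -> [3]
push(24) -> [3, 24]
pop() returns 24 -> [3]
pop() returns 3 -> []
push(8) -> [8]
pop() returns 8 -> []
push(2) -> [2]
Final stack (bottom to top): [2]


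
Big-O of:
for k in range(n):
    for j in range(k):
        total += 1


Per nesting level: O(n) * O(n) [triangular over k] = O(n^2)
Complexity: O(n^2)


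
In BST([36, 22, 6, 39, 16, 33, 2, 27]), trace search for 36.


BST root = 36
Search for 36: compare at each node
Path: [36]


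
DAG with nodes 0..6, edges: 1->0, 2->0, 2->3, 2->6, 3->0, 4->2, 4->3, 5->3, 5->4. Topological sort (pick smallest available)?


Kahn's algorithm, process smallest node first
Order: [1, 5, 4, 2, 3, 0, 6]


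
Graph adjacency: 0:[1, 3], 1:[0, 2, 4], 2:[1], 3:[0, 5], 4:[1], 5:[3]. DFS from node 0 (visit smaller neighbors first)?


DFS stack-based: start with [0]
Visit order: [0, 1, 2, 4, 3, 5]


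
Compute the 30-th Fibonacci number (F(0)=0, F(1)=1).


F(n)=F(n-1)+F(n-2)
...F(28)=317811, F(29)=514229, F(30)=832040


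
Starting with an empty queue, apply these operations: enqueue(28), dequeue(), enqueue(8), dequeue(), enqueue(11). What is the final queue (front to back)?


enqueue(28) -> [28]
dequeue() returns 28 -> []
enqueue(8) -> [8]
dequeue() returns 8 -> []
enqueue(11) -> [11]
Final queue (front to back): [11]


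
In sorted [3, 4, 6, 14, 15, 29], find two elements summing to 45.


Two pointers: lo=0, hi=5
No pair sums to 45


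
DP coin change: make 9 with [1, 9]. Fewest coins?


dp[0]=0; dp[i]=1+min(dp[i-c] for c in coins)
...dp[4]=4, dp[5]=5, dp[6]=6, dp[7]=7, dp[8]=8, dp[9]=1
Minimum coins for 9 = 1


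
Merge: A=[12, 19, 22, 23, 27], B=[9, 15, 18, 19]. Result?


Compare heads, take smaller each step.
Merged: [9, 12, 15, 18, 19, 19, 22, 23, 27]


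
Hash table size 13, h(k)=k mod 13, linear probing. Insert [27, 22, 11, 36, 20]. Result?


Insertions: 27->slot 1; 22->slot 9; 11->slot 11; 36->slot 10; 20->slot 7
Table: [None, 27, None, None, None, None, None, 20, None, 22, 36, 11, None]


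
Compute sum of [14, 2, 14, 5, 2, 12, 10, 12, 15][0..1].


Prefix sums: [0, 14, 16, 30, 35, 37, 49, 59, 71, 86]
Sum[0..1] = prefix[2] - prefix[0] = 16 - 0 = 16


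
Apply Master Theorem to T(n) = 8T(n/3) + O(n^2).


a=8, b=3, c=2. log_3(8)=1.893 < c=2. Case 3: O(n^c) = O(n^2)
Complexity: O(n^2)


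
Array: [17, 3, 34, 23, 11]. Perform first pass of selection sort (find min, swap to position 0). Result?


After one pass: [3, 17, 34, 23, 11]


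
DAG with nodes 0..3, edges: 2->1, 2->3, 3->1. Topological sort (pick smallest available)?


Kahn's algorithm, process smallest node first
Order: [0, 2, 3, 1]


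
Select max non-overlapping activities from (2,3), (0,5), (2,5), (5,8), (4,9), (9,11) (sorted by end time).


Greedy: pick earliest-ending, then skip overlaps.
Selected (3 activities): [(2, 3), (5, 8), (9, 11)]


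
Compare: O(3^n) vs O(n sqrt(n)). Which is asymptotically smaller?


n^1.5 grows slower than exponential (base 3)
O(n sqrt(n)) is asymptotically smaller; O(3^n) grows faster


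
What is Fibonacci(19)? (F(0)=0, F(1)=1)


F(n)=F(n-1)+F(n-2)
...F(17)=1597, F(18)=2584, F(19)=4181


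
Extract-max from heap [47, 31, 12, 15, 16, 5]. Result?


Max = 47
Replace root with last, heapify down
Resulting heap: [31, 16, 12, 15, 5]


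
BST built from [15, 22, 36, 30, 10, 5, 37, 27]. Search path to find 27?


BST root = 15
Search for 27: compare at each node
Path: [15, 22, 36, 30, 27]


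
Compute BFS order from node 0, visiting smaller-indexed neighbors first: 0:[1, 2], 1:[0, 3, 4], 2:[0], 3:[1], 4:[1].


BFS queue: start with [0]
Visit order: [0, 1, 2, 3, 4]


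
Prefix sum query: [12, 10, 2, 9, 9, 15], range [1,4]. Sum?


Prefix sums: [0, 12, 22, 24, 33, 42, 57]
Sum[1..4] = prefix[5] - prefix[1] = 42 - 12 = 30


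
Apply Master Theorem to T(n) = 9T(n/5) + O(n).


a=9, b=5, c=1. log_5(9)=1.365 > c=1. Case 1: O(n^log_b(a)) = O(n^1.365)
Complexity: O(n^1.365)


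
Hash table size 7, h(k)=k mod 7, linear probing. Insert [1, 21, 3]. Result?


Insertions: 1->slot 1; 21->slot 0; 3->slot 3
Table: [21, 1, None, 3, None, None, None]


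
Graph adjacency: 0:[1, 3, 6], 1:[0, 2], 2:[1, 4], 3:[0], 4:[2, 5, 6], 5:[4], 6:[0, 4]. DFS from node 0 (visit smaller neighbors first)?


DFS stack-based: start with [0]
Visit order: [0, 1, 2, 4, 5, 6, 3]


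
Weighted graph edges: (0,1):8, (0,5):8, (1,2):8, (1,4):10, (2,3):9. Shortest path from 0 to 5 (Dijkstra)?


Dijkstra from 0:
Distances: {0: 0, 1: 8, 2: 16, 3: 25, 4: 18, 5: 8}
Shortest distance to 5 = 8, path = [0, 5]


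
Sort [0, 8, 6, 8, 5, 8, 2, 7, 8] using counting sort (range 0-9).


Count array: [1, 0, 1, 0, 0, 1, 1, 1, 4, 0]
Reconstruct: [0, 2, 5, 6, 7, 8, 8, 8, 8]


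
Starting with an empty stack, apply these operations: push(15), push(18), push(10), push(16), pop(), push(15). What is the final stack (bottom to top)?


push(15) -> [15]
push(18) -> [15, 18]
push(10) -> [15, 18, 10]
push(16) -> [15, 18, 10, 16]
pop() returns 16 -> [15, 18, 10]
push(15) -> [15, 18, 10, 15]
Final stack (bottom to top): [15, 18, 10, 15]


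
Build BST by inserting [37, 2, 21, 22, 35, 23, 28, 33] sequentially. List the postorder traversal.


Root = 37; build tree by BST insertion.
Postorder traversal: [33, 28, 23, 35, 22, 21, 2, 37]


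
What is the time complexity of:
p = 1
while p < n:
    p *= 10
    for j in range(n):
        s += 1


Per nesting level: O(log n) * O(n) = O(n log n)
Complexity: O(n log n)


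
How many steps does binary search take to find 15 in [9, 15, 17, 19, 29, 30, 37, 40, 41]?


Search for 15:
[0,8] mid=4 arr[4]=29
[0,3] mid=1 arr[1]=15
Total: 2 comparisons


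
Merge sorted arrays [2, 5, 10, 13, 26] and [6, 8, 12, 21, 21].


Compare heads, take smaller each step.
Merged: [2, 5, 6, 8, 10, 12, 13, 21, 21, 26]


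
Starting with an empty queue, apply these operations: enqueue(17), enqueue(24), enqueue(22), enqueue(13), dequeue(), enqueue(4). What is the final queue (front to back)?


enqueue(17) -> [17]
enqueue(24) -> [17, 24]
enqueue(22) -> [17, 24, 22]
enqueue(13) -> [17, 24, 22, 13]
dequeue() returns 17 -> [24, 22, 13]
enqueue(4) -> [24, 22, 13, 4]
Final queue (front to back): [24, 22, 13, 4]


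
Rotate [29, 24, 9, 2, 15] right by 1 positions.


Right rotate by 1: [15, 29, 24, 9, 2]


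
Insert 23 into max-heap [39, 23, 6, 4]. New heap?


Append 23: [39, 23, 6, 4, 23]
Bubble up: no swaps needed
Result: [39, 23, 6, 4, 23]


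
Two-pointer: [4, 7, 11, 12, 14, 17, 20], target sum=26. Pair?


Two pointers: lo=0, hi=6
Found pair: (12, 14) summing to 26


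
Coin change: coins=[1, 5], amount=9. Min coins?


dp[0]=0; dp[i]=1+min(dp[i-c] for c in coins)
...dp[4]=4, dp[5]=1, dp[6]=2, dp[7]=3, dp[8]=4, dp[9]=5
Minimum coins for 9 = 5


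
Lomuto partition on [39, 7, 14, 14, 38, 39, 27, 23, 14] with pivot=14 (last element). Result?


Elements <= 14 go left of pivot.
Result: [7, 14, 14, 14, 38, 39, 27, 23, 39], pivot at index 3


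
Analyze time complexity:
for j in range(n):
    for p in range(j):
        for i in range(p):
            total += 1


Per nesting level: O(n) * O(n) [triangular over j] * O(n) [triangular over p] = O(n^3)
Complexity: O(n^3)


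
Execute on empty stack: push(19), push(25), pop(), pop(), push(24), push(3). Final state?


push(19) -> [19]
push(25) -> [19, 25]
pop() returns 25 -> [19]
pop() returns 19 -> []
push(24) -> [24]
push(3) -> [24, 3]
Final stack (bottom to top): [24, 3]


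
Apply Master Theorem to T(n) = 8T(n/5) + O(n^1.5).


a=8, b=5, c=1.5. log_5(8)=1.292 < c=1.5. Case 3: O(n^c) = O(n^1.500)
Complexity: O(n^1.500)


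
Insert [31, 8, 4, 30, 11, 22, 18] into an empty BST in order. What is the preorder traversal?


Root = 31; build tree by BST insertion.
Preorder traversal: [31, 8, 4, 30, 11, 22, 18]


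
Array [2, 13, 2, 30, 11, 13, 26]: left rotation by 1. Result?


Left rotate by 1: [13, 2, 30, 11, 13, 26, 2]


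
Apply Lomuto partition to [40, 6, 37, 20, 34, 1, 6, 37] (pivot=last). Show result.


Elements <= 37 go left of pivot.
Result: [6, 37, 20, 34, 1, 6, 37, 40], pivot at index 6


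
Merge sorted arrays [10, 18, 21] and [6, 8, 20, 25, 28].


Compare heads, take smaller each step.
Merged: [6, 8, 10, 18, 20, 21, 25, 28]


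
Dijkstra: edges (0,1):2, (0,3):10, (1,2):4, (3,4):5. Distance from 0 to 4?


Dijkstra from 0:
Distances: {0: 0, 1: 2, 2: 6, 3: 10, 4: 15}
Shortest distance to 4 = 15, path = [0, 3, 4]


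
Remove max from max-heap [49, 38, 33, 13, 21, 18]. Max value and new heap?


Max = 49
Replace root with last, heapify down
Resulting heap: [38, 21, 33, 13, 18]


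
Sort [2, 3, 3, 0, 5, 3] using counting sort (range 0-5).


Count array: [1, 0, 1, 3, 0, 1]
Reconstruct: [0, 2, 3, 3, 3, 5]


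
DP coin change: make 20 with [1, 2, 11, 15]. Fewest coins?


dp[0]=0; dp[i]=1+min(dp[i-c] for c in coins)
...dp[15]=1, dp[16]=2, dp[17]=2, dp[18]=3, dp[19]=3, dp[20]=4
Minimum coins for 20 = 4


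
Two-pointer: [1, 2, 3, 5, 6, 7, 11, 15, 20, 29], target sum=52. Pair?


Two pointers: lo=0, hi=9
No pair sums to 52


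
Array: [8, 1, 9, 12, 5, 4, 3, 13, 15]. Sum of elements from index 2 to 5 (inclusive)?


Prefix sums: [0, 8, 9, 18, 30, 35, 39, 42, 55, 70]
Sum[2..5] = prefix[6] - prefix[2] = 39 - 9 = 30


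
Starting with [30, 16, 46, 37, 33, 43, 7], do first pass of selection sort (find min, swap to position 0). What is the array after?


After one pass: [7, 16, 46, 37, 33, 43, 30]


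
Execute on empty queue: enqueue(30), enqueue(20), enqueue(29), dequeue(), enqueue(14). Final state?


enqueue(30) -> [30]
enqueue(20) -> [30, 20]
enqueue(29) -> [30, 20, 29]
dequeue() returns 30 -> [20, 29]
enqueue(14) -> [20, 29, 14]
Final queue (front to back): [20, 29, 14]


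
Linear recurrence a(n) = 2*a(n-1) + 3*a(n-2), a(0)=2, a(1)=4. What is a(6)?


Build bottom-up:
...a(4)=122, a(5)=364, a(6)=2*364+3*122=1094


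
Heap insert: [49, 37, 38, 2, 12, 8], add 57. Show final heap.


Append 57: [49, 37, 38, 2, 12, 8, 57]
Bubble up: swap idx 6(57) with idx 2(38); swap idx 2(57) with idx 0(49)
Result: [57, 37, 49, 2, 12, 8, 38]


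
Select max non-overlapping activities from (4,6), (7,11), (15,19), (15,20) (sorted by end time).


Greedy: pick earliest-ending, then skip overlaps.
Selected (3 activities): [(4, 6), (7, 11), (15, 19)]


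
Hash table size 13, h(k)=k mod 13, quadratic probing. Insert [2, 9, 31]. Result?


Insertions: 2->slot 2; 9->slot 9; 31->slot 5
Table: [None, None, 2, None, None, 31, None, None, None, 9, None, None, None]


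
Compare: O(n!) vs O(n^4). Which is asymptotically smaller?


quartic grows slower than factorial
O(n^4) is asymptotically smaller; O(n!) grows faster


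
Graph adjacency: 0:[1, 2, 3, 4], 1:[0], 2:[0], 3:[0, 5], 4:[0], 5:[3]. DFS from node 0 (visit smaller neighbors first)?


DFS stack-based: start with [0]
Visit order: [0, 1, 2, 3, 5, 4]


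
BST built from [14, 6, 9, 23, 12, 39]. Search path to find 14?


BST root = 14
Search for 14: compare at each node
Path: [14]


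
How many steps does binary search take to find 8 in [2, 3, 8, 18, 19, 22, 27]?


Search for 8:
[0,6] mid=3 arr[3]=18
[0,2] mid=1 arr[1]=3
[2,2] mid=2 arr[2]=8
Total: 3 comparisons


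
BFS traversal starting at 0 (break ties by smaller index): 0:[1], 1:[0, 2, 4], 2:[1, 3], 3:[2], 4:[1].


BFS queue: start with [0]
Visit order: [0, 1, 2, 4, 3]


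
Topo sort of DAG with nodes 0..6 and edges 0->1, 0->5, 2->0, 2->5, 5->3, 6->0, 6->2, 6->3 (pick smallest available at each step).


Kahn's algorithm, process smallest node first
Order: [4, 6, 2, 0, 1, 5, 3]


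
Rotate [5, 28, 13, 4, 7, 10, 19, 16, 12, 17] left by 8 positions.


Left rotate by 8: [12, 17, 5, 28, 13, 4, 7, 10, 19, 16]


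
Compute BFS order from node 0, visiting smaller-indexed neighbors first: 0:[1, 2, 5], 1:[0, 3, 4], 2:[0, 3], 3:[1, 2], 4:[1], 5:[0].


BFS queue: start with [0]
Visit order: [0, 1, 2, 5, 3, 4]


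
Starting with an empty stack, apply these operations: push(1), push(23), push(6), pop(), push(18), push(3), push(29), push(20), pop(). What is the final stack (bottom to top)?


push(1) -> [1]
push(23) -> [1, 23]
push(6) -> [1, 23, 6]
pop() returns 6 -> [1, 23]
push(18) -> [1, 23, 18]
push(3) -> [1, 23, 18, 3]
push(29) -> [1, 23, 18, 3, 29]
push(20) -> [1, 23, 18, 3, 29, 20]
pop() returns 20 -> [1, 23, 18, 3, 29]
Final stack (bottom to top): [1, 23, 18, 3, 29]


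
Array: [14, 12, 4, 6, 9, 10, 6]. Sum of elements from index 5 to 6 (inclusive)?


Prefix sums: [0, 14, 26, 30, 36, 45, 55, 61]
Sum[5..6] = prefix[7] - prefix[5] = 61 - 45 = 16


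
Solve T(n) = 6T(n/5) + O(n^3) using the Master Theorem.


a=6, b=5, c=3. log_5(6)=1.113 < c=3. Case 3: O(n^c) = O(n^3)
Complexity: O(n^3)


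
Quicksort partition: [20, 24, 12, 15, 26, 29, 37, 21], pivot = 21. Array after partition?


Elements <= 21 go left of pivot.
Result: [20, 12, 15, 21, 26, 29, 37, 24], pivot at index 3


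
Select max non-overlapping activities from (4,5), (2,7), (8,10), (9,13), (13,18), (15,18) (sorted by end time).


Greedy: pick earliest-ending, then skip overlaps.
Selected (3 activities): [(4, 5), (8, 10), (13, 18)]


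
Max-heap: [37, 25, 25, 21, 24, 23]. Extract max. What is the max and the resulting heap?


Max = 37
Replace root with last, heapify down
Resulting heap: [25, 24, 25, 21, 23]


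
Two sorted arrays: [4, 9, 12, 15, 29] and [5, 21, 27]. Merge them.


Compare heads, take smaller each step.
Merged: [4, 5, 9, 12, 15, 21, 27, 29]


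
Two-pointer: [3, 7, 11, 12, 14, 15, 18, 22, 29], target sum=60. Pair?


Two pointers: lo=0, hi=8
No pair sums to 60


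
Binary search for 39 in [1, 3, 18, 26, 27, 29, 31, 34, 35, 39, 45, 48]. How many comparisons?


Search for 39:
[0,11] mid=5 arr[5]=29
[6,11] mid=8 arr[8]=35
[9,11] mid=10 arr[10]=45
[9,9] mid=9 arr[9]=39
Total: 4 comparisons


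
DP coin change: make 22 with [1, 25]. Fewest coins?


dp[0]=0; dp[i]=1+min(dp[i-c] for c in coins)
...dp[17]=17, dp[18]=18, dp[19]=19, dp[20]=20, dp[21]=21, dp[22]=22
Minimum coins for 22 = 22


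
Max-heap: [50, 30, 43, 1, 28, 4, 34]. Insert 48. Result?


Append 48: [50, 30, 43, 1, 28, 4, 34, 48]
Bubble up: swap idx 7(48) with idx 3(1); swap idx 3(48) with idx 1(30)
Result: [50, 48, 43, 30, 28, 4, 34, 1]


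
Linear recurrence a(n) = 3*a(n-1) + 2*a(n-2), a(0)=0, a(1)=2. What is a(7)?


Build bottom-up:
...a(5)=278, a(6)=990, a(7)=3*990+2*278=3526


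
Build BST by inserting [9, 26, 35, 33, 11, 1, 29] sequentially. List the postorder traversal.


Root = 9; build tree by BST insertion.
Postorder traversal: [1, 11, 29, 33, 35, 26, 9]


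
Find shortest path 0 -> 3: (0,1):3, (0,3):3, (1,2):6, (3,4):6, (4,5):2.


Dijkstra from 0:
Distances: {0: 0, 1: 3, 2: 9, 3: 3, 4: 9, 5: 11}
Shortest distance to 3 = 3, path = [0, 3]


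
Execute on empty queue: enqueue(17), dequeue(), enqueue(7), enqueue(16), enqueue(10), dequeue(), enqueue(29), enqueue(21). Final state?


enqueue(17) -> [17]
dequeue() returns 17 -> []
enqueue(7) -> [7]
enqueue(16) -> [7, 16]
enqueue(10) -> [7, 16, 10]
dequeue() returns 7 -> [16, 10]
enqueue(29) -> [16, 10, 29]
enqueue(21) -> [16, 10, 29, 21]
Final queue (front to back): [16, 10, 29, 21]


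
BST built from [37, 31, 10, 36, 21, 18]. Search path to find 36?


BST root = 37
Search for 36: compare at each node
Path: [37, 31, 36]


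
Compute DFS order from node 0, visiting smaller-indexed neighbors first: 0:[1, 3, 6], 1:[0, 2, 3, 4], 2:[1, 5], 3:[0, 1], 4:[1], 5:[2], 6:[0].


DFS stack-based: start with [0]
Visit order: [0, 1, 2, 5, 3, 4, 6]


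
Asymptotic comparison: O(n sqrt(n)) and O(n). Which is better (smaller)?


linear grows slower than n^1.5
O(n) is asymptotically smaller; O(n sqrt(n)) grows faster


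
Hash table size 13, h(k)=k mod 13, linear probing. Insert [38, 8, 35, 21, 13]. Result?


Insertions: 38->slot 12; 8->slot 8; 35->slot 9; 21->slot 10; 13->slot 0
Table: [13, None, None, None, None, None, None, None, 8, 35, 21, None, 38]


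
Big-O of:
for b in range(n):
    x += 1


Per nesting level: O(n) = O(n)
Complexity: O(n)


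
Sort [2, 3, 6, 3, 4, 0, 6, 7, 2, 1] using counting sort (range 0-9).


Count array: [1, 1, 2, 2, 1, 0, 2, 1, 0, 0]
Reconstruct: [0, 1, 2, 2, 3, 3, 4, 6, 6, 7]


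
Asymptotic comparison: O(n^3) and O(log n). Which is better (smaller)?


logarithmic grows slower than cubic
O(log n) is asymptotically smaller; O(n^3) grows faster


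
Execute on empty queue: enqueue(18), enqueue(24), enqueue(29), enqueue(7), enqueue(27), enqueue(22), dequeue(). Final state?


enqueue(18) -> [18]
enqueue(24) -> [18, 24]
enqueue(29) -> [18, 24, 29]
enqueue(7) -> [18, 24, 29, 7]
enqueue(27) -> [18, 24, 29, 7, 27]
enqueue(22) -> [18, 24, 29, 7, 27, 22]
dequeue() returns 18 -> [24, 29, 7, 27, 22]
Final queue (front to back): [24, 29, 7, 27, 22]


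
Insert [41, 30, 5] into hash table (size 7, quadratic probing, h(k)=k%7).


Insertions: 41->slot 6; 30->slot 2; 5->slot 5
Table: [None, None, 30, None, None, 5, 41]


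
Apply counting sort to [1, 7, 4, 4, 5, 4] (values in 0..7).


Count array: [0, 1, 0, 0, 3, 1, 0, 1]
Reconstruct: [1, 4, 4, 4, 5, 7]


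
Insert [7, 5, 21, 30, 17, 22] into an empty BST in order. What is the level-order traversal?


Root = 7; build tree by BST insertion.
Level-Order traversal: [7, 5, 21, 17, 30, 22]


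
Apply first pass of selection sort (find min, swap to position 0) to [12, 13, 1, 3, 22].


After one pass: [1, 13, 12, 3, 22]


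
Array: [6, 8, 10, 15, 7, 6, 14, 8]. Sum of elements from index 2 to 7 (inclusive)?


Prefix sums: [0, 6, 14, 24, 39, 46, 52, 66, 74]
Sum[2..7] = prefix[8] - prefix[2] = 74 - 14 = 60


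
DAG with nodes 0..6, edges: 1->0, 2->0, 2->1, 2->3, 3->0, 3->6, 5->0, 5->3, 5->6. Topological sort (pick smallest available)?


Kahn's algorithm, process smallest node first
Order: [2, 1, 4, 5, 3, 0, 6]


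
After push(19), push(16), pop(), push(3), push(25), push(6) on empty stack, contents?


push(19) -> [19]
push(16) -> [19, 16]
pop() returns 16 -> [19]
push(3) -> [19, 3]
push(25) -> [19, 3, 25]
push(6) -> [19, 3, 25, 6]
Final stack (bottom to top): [19, 3, 25, 6]


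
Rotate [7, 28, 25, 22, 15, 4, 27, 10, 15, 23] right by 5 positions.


Right rotate by 5: [4, 27, 10, 15, 23, 7, 28, 25, 22, 15]


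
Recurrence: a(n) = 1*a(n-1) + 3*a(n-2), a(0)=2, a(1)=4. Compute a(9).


Build bottom-up:
...a(7)=628, a(8)=1450, a(9)=1*1450+3*628=3334


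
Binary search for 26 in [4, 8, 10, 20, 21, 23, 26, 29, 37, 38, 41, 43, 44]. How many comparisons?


Search for 26:
[0,12] mid=6 arr[6]=26
Total: 1 comparisons


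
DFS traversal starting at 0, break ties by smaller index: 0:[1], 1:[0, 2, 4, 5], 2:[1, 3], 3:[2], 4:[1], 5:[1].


DFS stack-based: start with [0]
Visit order: [0, 1, 2, 3, 4, 5]


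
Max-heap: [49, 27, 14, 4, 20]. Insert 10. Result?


Append 10: [49, 27, 14, 4, 20, 10]
Bubble up: no swaps needed
Result: [49, 27, 14, 4, 20, 10]


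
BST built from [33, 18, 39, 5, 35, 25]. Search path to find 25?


BST root = 33
Search for 25: compare at each node
Path: [33, 18, 25]


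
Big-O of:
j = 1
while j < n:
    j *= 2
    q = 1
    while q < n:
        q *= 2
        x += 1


Per nesting level: O(log n) * O(log n) = O((log n)^2)
Complexity: O((log n)^2)


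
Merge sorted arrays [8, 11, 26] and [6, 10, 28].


Compare heads, take smaller each step.
Merged: [6, 8, 10, 11, 26, 28]


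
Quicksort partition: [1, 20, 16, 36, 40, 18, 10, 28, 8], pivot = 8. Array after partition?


Elements <= 8 go left of pivot.
Result: [1, 8, 16, 36, 40, 18, 10, 28, 20], pivot at index 1


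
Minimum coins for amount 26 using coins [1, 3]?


dp[0]=0; dp[i]=1+min(dp[i-c] for c in coins)
...dp[21]=7, dp[22]=8, dp[23]=9, dp[24]=8, dp[25]=9, dp[26]=10
Minimum coins for 26 = 10


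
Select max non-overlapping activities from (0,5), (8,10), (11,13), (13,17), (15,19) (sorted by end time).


Greedy: pick earliest-ending, then skip overlaps.
Selected (4 activities): [(0, 5), (8, 10), (11, 13), (13, 17)]


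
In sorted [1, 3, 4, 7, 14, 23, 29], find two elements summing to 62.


Two pointers: lo=0, hi=6
No pair sums to 62


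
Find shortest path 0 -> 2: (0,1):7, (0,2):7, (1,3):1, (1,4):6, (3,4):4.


Dijkstra from 0:
Distances: {0: 0, 1: 7, 2: 7, 3: 8, 4: 12}
Shortest distance to 2 = 7, path = [0, 2]


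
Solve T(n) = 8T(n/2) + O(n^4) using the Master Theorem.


a=8, b=2, c=4. log_2(8)=3 < c=4. Case 3: O(n^c) = O(n^4)
Complexity: O(n^4)


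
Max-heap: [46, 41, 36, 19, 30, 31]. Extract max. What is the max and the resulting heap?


Max = 46
Replace root with last, heapify down
Resulting heap: [41, 31, 36, 19, 30]


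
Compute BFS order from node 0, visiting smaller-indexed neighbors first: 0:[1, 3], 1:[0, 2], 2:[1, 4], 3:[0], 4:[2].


BFS queue: start with [0]
Visit order: [0, 1, 3, 2, 4]


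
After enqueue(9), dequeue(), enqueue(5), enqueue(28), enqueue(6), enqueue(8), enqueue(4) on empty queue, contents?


enqueue(9) -> [9]
dequeue() returns 9 -> []
enqueue(5) -> [5]
enqueue(28) -> [5, 28]
enqueue(6) -> [5, 28, 6]
enqueue(8) -> [5, 28, 6, 8]
enqueue(4) -> [5, 28, 6, 8, 4]
Final queue (front to back): [5, 28, 6, 8, 4]


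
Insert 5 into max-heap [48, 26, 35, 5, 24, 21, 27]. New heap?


Append 5: [48, 26, 35, 5, 24, 21, 27, 5]
Bubble up: no swaps needed
Result: [48, 26, 35, 5, 24, 21, 27, 5]


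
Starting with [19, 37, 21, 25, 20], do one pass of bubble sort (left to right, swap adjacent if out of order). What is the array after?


After one pass: [19, 21, 25, 20, 37]


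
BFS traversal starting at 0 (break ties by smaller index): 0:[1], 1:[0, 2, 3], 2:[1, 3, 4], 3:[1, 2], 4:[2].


BFS queue: start with [0]
Visit order: [0, 1, 2, 3, 4]


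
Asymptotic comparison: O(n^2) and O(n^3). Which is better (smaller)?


quadratic grows slower than cubic
O(n^2) is asymptotically smaller; O(n^3) grows faster


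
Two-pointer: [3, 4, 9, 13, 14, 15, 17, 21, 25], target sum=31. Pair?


Two pointers: lo=0, hi=8
Found pair: (14, 17) summing to 31


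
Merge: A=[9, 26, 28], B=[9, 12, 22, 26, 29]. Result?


Compare heads, take smaller each step.
Merged: [9, 9, 12, 22, 26, 26, 28, 29]


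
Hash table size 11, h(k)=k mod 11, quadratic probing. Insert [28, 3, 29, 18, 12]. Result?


Insertions: 28->slot 6; 3->slot 3; 29->slot 7; 18->slot 8; 12->slot 1
Table: [None, 12, None, 3, None, None, 28, 29, 18, None, None]


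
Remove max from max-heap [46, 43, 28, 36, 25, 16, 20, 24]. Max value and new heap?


Max = 46
Replace root with last, heapify down
Resulting heap: [43, 36, 28, 24, 25, 16, 20]


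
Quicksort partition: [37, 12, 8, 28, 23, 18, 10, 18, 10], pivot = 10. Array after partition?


Elements <= 10 go left of pivot.
Result: [8, 10, 10, 28, 23, 18, 12, 18, 37], pivot at index 2


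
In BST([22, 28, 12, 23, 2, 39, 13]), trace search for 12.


BST root = 22
Search for 12: compare at each node
Path: [22, 12]


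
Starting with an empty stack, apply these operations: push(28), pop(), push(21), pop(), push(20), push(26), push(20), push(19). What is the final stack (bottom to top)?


push(28) -> [28]
pop() returns 28 -> []
push(21) -> [21]
pop() returns 21 -> []
push(20) -> [20]
push(26) -> [20, 26]
push(20) -> [20, 26, 20]
push(19) -> [20, 26, 20, 19]
Final stack (bottom to top): [20, 26, 20, 19]


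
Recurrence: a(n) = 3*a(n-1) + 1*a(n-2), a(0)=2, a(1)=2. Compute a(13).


Build bottom-up:
...a(11)=368636, a(12)=1217522, a(13)=3*1217522+1*368636=4021202


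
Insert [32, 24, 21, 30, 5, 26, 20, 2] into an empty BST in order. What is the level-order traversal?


Root = 32; build tree by BST insertion.
Level-Order traversal: [32, 24, 21, 30, 5, 26, 2, 20]


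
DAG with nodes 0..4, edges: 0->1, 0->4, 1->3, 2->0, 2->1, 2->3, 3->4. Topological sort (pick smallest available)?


Kahn's algorithm, process smallest node first
Order: [2, 0, 1, 3, 4]


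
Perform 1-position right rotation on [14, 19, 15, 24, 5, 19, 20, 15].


Right rotate by 1: [15, 14, 19, 15, 24, 5, 19, 20]


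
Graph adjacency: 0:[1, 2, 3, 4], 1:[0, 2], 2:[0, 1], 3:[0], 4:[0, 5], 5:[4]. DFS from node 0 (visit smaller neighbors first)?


DFS stack-based: start with [0]
Visit order: [0, 1, 2, 3, 4, 5]


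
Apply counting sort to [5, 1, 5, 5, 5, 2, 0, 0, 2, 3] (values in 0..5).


Count array: [2, 1, 2, 1, 0, 4]
Reconstruct: [0, 0, 1, 2, 2, 3, 5, 5, 5, 5]


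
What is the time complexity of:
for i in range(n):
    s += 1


Per nesting level: O(n) = O(n)
Complexity: O(n)


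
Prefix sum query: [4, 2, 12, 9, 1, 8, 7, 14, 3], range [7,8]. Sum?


Prefix sums: [0, 4, 6, 18, 27, 28, 36, 43, 57, 60]
Sum[7..8] = prefix[9] - prefix[7] = 60 - 43 = 17


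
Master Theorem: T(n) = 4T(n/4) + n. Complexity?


a=4, b=4, c=1. log_4(4)=1 = c=1. Case 2: O(n^c log n) = O(n log n)
Complexity: O(n log n)


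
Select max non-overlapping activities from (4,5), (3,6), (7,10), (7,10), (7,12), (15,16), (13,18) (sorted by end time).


Greedy: pick earliest-ending, then skip overlaps.
Selected (3 activities): [(4, 5), (7, 10), (15, 16)]


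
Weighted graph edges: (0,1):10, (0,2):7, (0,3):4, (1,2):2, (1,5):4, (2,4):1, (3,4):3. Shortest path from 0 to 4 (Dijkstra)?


Dijkstra from 0:
Distances: {0: 0, 1: 9, 2: 7, 3: 4, 4: 7, 5: 13}
Shortest distance to 4 = 7, path = [0, 3, 4]


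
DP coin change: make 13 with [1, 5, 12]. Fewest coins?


dp[0]=0; dp[i]=1+min(dp[i-c] for c in coins)
...dp[8]=4, dp[9]=5, dp[10]=2, dp[11]=3, dp[12]=1, dp[13]=2
Minimum coins for 13 = 2


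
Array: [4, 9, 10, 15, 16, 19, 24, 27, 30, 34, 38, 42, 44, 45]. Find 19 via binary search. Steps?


Search for 19:
[0,13] mid=6 arr[6]=24
[0,5] mid=2 arr[2]=10
[3,5] mid=4 arr[4]=16
[5,5] mid=5 arr[5]=19
Total: 4 comparisons


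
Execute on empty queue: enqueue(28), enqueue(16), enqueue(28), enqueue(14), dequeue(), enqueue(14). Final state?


enqueue(28) -> [28]
enqueue(16) -> [28, 16]
enqueue(28) -> [28, 16, 28]
enqueue(14) -> [28, 16, 28, 14]
dequeue() returns 28 -> [16, 28, 14]
enqueue(14) -> [16, 28, 14, 14]
Final queue (front to back): [16, 28, 14, 14]


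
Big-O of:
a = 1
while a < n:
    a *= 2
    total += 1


Per nesting level: O(log n) = O(log n)
Complexity: O(log n)


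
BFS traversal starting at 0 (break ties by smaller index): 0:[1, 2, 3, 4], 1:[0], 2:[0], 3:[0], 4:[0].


BFS queue: start with [0]
Visit order: [0, 1, 2, 3, 4]


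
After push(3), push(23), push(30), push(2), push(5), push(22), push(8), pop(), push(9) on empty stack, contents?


push(3) -> [3]
push(23) -> [3, 23]
push(30) -> [3, 23, 30]
push(2) -> [3, 23, 30, 2]
push(5) -> [3, 23, 30, 2, 5]
push(22) -> [3, 23, 30, 2, 5, 22]
push(8) -> [3, 23, 30, 2, 5, 22, 8]
pop() returns 8 -> [3, 23, 30, 2, 5, 22]
push(9) -> [3, 23, 30, 2, 5, 22, 9]
Final stack (bottom to top): [3, 23, 30, 2, 5, 22, 9]


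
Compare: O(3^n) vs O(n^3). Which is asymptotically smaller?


cubic grows slower than exponential (base 3)
O(n^3) is asymptotically smaller; O(3^n) grows faster


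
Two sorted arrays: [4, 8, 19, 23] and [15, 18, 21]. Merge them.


Compare heads, take smaller each step.
Merged: [4, 8, 15, 18, 19, 21, 23]


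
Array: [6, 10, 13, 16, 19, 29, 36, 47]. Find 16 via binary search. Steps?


Search for 16:
[0,7] mid=3 arr[3]=16
Total: 1 comparisons


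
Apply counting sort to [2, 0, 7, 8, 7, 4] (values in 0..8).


Count array: [1, 0, 1, 0, 1, 0, 0, 2, 1]
Reconstruct: [0, 2, 4, 7, 7, 8]


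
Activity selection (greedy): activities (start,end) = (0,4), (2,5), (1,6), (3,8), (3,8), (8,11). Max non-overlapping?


Greedy: pick earliest-ending, then skip overlaps.
Selected (2 activities): [(0, 4), (8, 11)]


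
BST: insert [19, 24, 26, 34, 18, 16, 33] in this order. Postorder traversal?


Root = 19; build tree by BST insertion.
Postorder traversal: [16, 18, 33, 34, 26, 24, 19]


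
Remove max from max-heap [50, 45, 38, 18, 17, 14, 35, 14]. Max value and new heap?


Max = 50
Replace root with last, heapify down
Resulting heap: [45, 18, 38, 14, 17, 14, 35]


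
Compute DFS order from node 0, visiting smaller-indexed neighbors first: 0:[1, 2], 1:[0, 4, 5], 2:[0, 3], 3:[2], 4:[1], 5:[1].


DFS stack-based: start with [0]
Visit order: [0, 1, 4, 5, 2, 3]


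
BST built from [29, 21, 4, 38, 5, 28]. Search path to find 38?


BST root = 29
Search for 38: compare at each node
Path: [29, 38]


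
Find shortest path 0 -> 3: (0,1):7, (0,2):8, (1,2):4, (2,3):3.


Dijkstra from 0:
Distances: {0: 0, 1: 7, 2: 8, 3: 11}
Shortest distance to 3 = 11, path = [0, 2, 3]


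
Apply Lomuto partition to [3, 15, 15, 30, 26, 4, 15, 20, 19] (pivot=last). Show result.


Elements <= 19 go left of pivot.
Result: [3, 15, 15, 4, 15, 19, 26, 20, 30], pivot at index 5


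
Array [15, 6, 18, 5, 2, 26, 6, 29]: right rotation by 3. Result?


Right rotate by 3: [26, 6, 29, 15, 6, 18, 5, 2]


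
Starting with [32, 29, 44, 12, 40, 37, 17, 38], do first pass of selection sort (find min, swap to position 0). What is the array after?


After one pass: [12, 29, 44, 32, 40, 37, 17, 38]


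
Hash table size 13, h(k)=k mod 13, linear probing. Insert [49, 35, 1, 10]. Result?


Insertions: 49->slot 10; 35->slot 9; 1->slot 1; 10->slot 11
Table: [None, 1, None, None, None, None, None, None, None, 35, 49, 10, None]


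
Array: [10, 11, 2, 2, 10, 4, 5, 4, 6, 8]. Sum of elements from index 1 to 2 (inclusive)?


Prefix sums: [0, 10, 21, 23, 25, 35, 39, 44, 48, 54, 62]
Sum[1..2] = prefix[3] - prefix[1] = 23 - 10 = 13


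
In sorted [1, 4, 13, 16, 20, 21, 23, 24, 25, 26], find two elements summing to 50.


Two pointers: lo=0, hi=9
Found pair: (24, 26) summing to 50


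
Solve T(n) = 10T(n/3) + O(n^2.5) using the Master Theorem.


a=10, b=3, c=2.5. log_3(10)=2.096 < c=2.5. Case 3: O(n^c) = O(n^2.500)
Complexity: O(n^2.500)


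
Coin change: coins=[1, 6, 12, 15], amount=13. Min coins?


dp[0]=0; dp[i]=1+min(dp[i-c] for c in coins)
...dp[8]=3, dp[9]=4, dp[10]=5, dp[11]=6, dp[12]=1, dp[13]=2
Minimum coins for 13 = 2


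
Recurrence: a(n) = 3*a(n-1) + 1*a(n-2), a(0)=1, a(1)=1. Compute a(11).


Build bottom-up:
...a(9)=16897, a(10)=55807, a(11)=3*55807+1*16897=184318


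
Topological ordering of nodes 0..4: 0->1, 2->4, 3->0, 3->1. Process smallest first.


Kahn's algorithm, process smallest node first
Order: [2, 3, 0, 1, 4]


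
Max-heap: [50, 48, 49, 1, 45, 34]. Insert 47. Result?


Append 47: [50, 48, 49, 1, 45, 34, 47]
Bubble up: no swaps needed
Result: [50, 48, 49, 1, 45, 34, 47]


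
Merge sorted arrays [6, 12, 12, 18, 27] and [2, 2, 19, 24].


Compare heads, take smaller each step.
Merged: [2, 2, 6, 12, 12, 18, 19, 24, 27]
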